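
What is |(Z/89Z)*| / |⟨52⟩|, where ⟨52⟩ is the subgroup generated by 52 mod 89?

11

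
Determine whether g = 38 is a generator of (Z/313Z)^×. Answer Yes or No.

No

φ(313) = 313 − 1 = 312 = 2^3 · 3 · 13.
An element g generates (Z/313Z)^× iff g^(312/q) ≢ 1 (mod 313) for each prime q ∈ {2, 3, 13}.
38^156 ≡ 1 (mod 313)  [q = 2: ≡ 1 ✗]
38^104 ≡ 214 (mod 313)  [q = 3: ≢ 1 ✓]
38^24 ≡ 113 (mod 313)  [q = 13: ≢ 1 ✓]
The check at q = 2 fails, so 38 generates a proper subgroup.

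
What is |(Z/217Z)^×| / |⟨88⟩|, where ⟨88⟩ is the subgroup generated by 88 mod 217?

Since 88 ∈ (Z/217Z)^×, its order divides φ(217) = φ(7·31) = (7−1)·(31−1) = 6·30 = 180 = 2^2 · 3^2 · 5.
Divisors of 180: 1, 2, 3, 4, 5, 6, 9, 10, 12, 15, 18, 20, 30, 36, 45, 60, 90, 180.
Compute 88^d (mod 217) for the divisors d until we hit 1:
88^1 ≡ 88
88^2 ≡ 149
88^3 ≡ 92
88^4 ≡ 67
88^5 ≡ 37
88^6 ≡ 1
So ord_217(88) = 6, hence |⟨88⟩| = 6.
Index = |(Z/217Z)^×| / |⟨88⟩| = 180 / 6 = 30.

30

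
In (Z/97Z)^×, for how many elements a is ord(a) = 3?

2

φ(97) = 97 − 1 = 96 = 2^5 · 3.
Since (Z/97Z)^× is cyclic of order 96, the number of elements of order d is φ(d) when d | 96 and 0 otherwise.
3 | 96, and φ(3) = 3 − 1 = 2.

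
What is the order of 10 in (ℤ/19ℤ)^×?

Since 10 ∈ (Z/19Z)^×, its order divides φ(19) = 19 − 1 = 18 = 2 · 3^2.
Divisors of 18: 1, 2, 3, 6, 9, 18.
Test each divisor d:
10^1 ≡ 10
10^2 ≡ 5
10^3 ≡ 12
10^6 ≡ 11
10^9 ≡ 18
10^18 ≡ 1
Hence ord(10) = 18.

18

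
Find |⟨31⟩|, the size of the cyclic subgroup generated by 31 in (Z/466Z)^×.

116

By Lagrange's theorem, ord_466(31) divides φ(466) = φ(2)·φ(233) = 1·232 = 232 = 2^3 · 29.
Divisors of 232: 1, 2, 4, 8, 29, 58, 116, 232.
Test each divisor d:
31^1 ≡ 31 (mod 466)
31^2 ≡ 29 (mod 466)
31^4 ≡ 375 (mod 466)
31^8 ≡ 359 (mod 466)
31^29 ≡ 89 (mod 466)
31^58 ≡ 465 (mod 466)
31^116 ≡ 1 (mod 466) ✓
Hence ord(31) = 116.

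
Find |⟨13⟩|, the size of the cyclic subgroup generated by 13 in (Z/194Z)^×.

The order of 13 must divide φ(194) = φ(2)·φ(97) = 1·96 = 96 = 2^5 · 3.
Divisors of 96: 1, 2, 3, 4, 6, 8, 12, 16, 24, 32, 48, 96.
Test each divisor d:
13^1 ≡ 13 (mod 194)
13^2 ≡ 169 (mod 194)
13^3 ≡ 63 (mod 194)
13^4 ≡ 43 (mod 194)
13^6 ≡ 89 (mod 194)
13^8 ≡ 103 (mod 194)
13^12 ≡ 161 (mod 194)
13^16 ≡ 133 (mod 194)
13^24 ≡ 119 (mod 194)
13^32 ≡ 35 (mod 194)
13^48 ≡ 193 (mod 194)
13^96 ≡ 1 (mod 194) ✓
Hence ord(13) = 96.

96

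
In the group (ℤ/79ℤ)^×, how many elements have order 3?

2

φ(79) = 79 − 1 = 78 = 2 · 3 · 13.
(Z/79Z)^× is cyclic (|G| = 78); a cyclic group of order m has exactly φ(d) elements of each order d | m, and none otherwise.
3 | 78, and φ(3) = 3 − 1 = 2.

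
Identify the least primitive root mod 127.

3

φ(127) = 127 − 1 = 126 = 2 · 3^2 · 7.
g is a primitive root iff g^(126/q) ≢ 1 (mod 127) for each prime q ∈ {2, 3, 7}.
g = 2: 2^63 ≡ 1 — hits 1, so not a primitive root.
g = 3: 3^63 ≡ 126; 3^42 ≡ 107; 3^18 ≡ 4 — none is 1, so 3 is a primitive root.
The smallest primitive root modulo 127 is 3.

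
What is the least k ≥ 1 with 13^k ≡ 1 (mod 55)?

By Lagrange's theorem, ord_55(13) divides φ(55) = φ(5·11) = (5−1)·(11−1) = 4·10 = 40 = 2^3 · 5.
Divisors of 40: 1, 2, 4, 5, 8, 10, 20, 40.
Compute 13^d (mod 55) for the divisors d until we hit 1:
13^1 ≡ 13 (mod 55)
13^2 ≡ 4 (mod 55)
13^4 ≡ 16 (mod 55)
13^5 ≡ 43 (mod 55)
13^8 ≡ 36 (mod 55)
13^10 ≡ 34 (mod 55)
13^20 ≡ 1 (mod 55) ✓
The smallest such exponent is 20, so the order of 13 is 20.

20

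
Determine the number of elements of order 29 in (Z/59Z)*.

φ(59) = 59 − 1 = 58 = 2 · 29.
(Z/59Z)^× is cyclic (|G| = 58); a cyclic group of order m has exactly φ(d) elements of each order d | m, and none otherwise.
29 | 58, and φ(29) = 29 − 1 = 28.

28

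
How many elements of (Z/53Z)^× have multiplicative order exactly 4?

2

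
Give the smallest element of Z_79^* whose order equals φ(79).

φ(79) = 79 − 1 = 78 = 2 · 3 · 13.
Test candidates g = 2, 3, … against the prime factors q ∈ {2, 3, 13} of φ(79): g is a generator iff g^(78/q) ≢ 1 for every such q.
g = 2: 2^39 ≡ 1 — hits 1, so not a primitive root.
g = 3: 3^39 ≡ 78; 3^26 ≡ 23; 3^6 ≡ 18 — none is 1, so 3 is a primitive root.
Hence the least primitive root of 79 is 3.

3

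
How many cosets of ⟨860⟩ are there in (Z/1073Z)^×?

4

Since 860 ∈ (Z/1073Z)^×, its order divides φ(1073) = φ(29·37) = (29−1)·(37−1) = 28·36 = 1008 = 2^4 · 3^2 · 7.
Divisors of 1008: 1, 2, 3, 4, 6, 7, 8, 9, 12, 14, 16, 18, 21, 24, 28, 36, 42, 48, 56, 63, 72, 84, 112, 126, 144, 168, 252, 336, 504, 1008.
Compute 860^d (mod 1073) for the divisors d until we hit 1:
860^1 ≡ 860 (mod 1073)
860^2 ≡ 303 (mod 1073)
860^3 ≡ 914 (mod 1073)
860^4 ≡ 604 (mod 1073)
860^6 ≡ 602 (mod 1073)
860^7 ≡ 534 (mod 1073)
860^8 ≡ 1069 (mod 1073)
860^9 ≡ 852 (mod 1073)
860^12 ≡ 803 (mod 1073)
860^14 ≡ 811 (mod 1073)
860^16 ≡ 16 (mod 1073)
860^18 ≡ 556 (mod 1073)
860^21 ≡ 655 (mod 1073)
860^24 ≡ 1009 (mod 1073)
860^28 ≡ 1045 (mod 1073)
860^36 ≡ 112 (mod 1073)
860^42 ≡ 898 (mod 1073)
860^48 ≡ 877 (mod 1073)
860^56 ≡ 784 (mod 1073)
860^63 ≡ 186 (mod 1073)
860^72 ≡ 741 (mod 1073)
860^84 ≡ 581 (mod 1073)
860^112 ≡ 900 (mod 1073)
860^126 ≡ 260 (mod 1073)
860^144 ≡ 778 (mod 1073)
860^168 ≡ 639 (mod 1073)
860^252 ≡ 1 (mod 1073) ✓
Thus |⟨860⟩| = ord(860) = 252.
Index = |(Z/1073Z)^×| / |⟨860⟩| = 1008 / 252 = 4.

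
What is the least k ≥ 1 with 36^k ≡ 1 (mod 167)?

83

By Lagrange's theorem, ord_167(36) divides φ(167) = 167 − 1 = 166 = 2 · 83.
Divisors of 166: 1, 2, 83, 166.
Test each divisor d:
36^1 ≡ 36 (mod 167)
36^2 ≡ 127 (mod 167)
36^83 ≡ 1 (mod 167) ✓
The smallest such exponent is 83, so the order of 36 is 83.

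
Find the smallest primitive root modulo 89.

φ(89) = 89 − 1 = 88 = 2^3 · 11.
Test candidates g = 2, 3, … against the prime factors q ∈ {2, 11} of φ(89): g is a generator iff g^(88/q) ≢ 1 for every such q.
g = 2: 2^44 ≡ 1 — hits 1, so not a primitive root.
g = 3: 3^44 ≡ 88; 3^8 ≡ 64 — none is 1, so 3 is a primitive root.
The smallest primitive root modulo 89 is 3.

3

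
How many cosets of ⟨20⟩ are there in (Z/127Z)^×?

21

The order of 20 must divide φ(127) = 127 − 1 = 126 = 2 · 3^2 · 7.
Divisors of 126: 1, 2, 3, 6, 7, 9, 14, 18, 21, 42, 63, 126.
Check 20^d mod 127 for each divisor in increasing order:
20^1 ≡ 20 (mod 127)
20^2 ≡ 19 (mod 127)
20^3 ≡ 126 (mod 127)
20^6 ≡ 1 (mod 127) ✓
The order of 20 is 6, so the subgroup it generates has 6 elements.
Index = |(Z/127Z)^×| / |⟨20⟩| = 126 / 6 = 21.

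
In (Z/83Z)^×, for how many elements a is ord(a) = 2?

1

φ(83) = 83 − 1 = 82 = 2 · 41.
Since (Z/83Z)^× is cyclic of order 82, the number of elements of order d is φ(d) when d | 82 and 0 otherwise.
2 | 82, and φ(2) = 2 − 1 = 1.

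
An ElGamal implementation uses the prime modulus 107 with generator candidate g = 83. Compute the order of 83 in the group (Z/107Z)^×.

Since 83 ∈ (Z/107Z)^×, its order divides φ(107) = 107 − 1 = 106 = 2 · 53.
Divisors of 106: 1, 2, 53, 106.
Evaluate successive powers at the divisors of 106:
83^1 ≡ 83 (mod 107)
83^2 ≡ 41 (mod 107)
83^53 ≡ 1 (mod 107) ✓
The smallest such exponent is 53, so the order of 83 is 53.

53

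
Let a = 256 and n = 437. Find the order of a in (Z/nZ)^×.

ord(256) | φ(437) = φ(19·23) = (19−1)·(23−1) = 18·22 = 396 = 2^2 · 3^2 · 11.
Divisors of 396: 1, 2, 3, 4, 6, 9, 11, 12, 18, 22, 33, 36, 44, 66, 99, 132, 198, 396.
Check 256^d mod 437 for each divisor in increasing order:
256^1 ≡ 256
256^2 ≡ 423
256^3 ≡ 349
256^4 ≡ 196
256^6 ≡ 315
256^9 ≡ 248
256^11 ≡ 24
256^12 ≡ 26
256^18 ≡ 324
256^22 ≡ 139
256^33 ≡ 277
256^36 ≡ 96
256^44 ≡ 93
256^66 ≡ 254
256^99 ≡ 1
Hence ord(256) = 99.

99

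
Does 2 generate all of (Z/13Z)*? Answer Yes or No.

Yes

φ(13) = 13 − 1 = 12 = 2^2 · 3.
An element g generates (Z/13Z)^× iff g^(12/q) ≢ 1 (mod 13) for each prime q ∈ {2, 3}.
2^6 ≡ 12 (mod 13)  [q = 2: ≢ 1 ✓]
2^4 ≡ 3 (mod 13)  [q = 3: ≢ 1 ✓]
All checks pass, so 2 has order 12 and is a primitive root modulo 13.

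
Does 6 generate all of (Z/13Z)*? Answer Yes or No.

φ(13) = 13 − 1 = 12 = 2^2 · 3.
Test 6^(12/q) mod 13 for each prime factor q of 12:
6^6 ≡ 12 (mod 13)  [q = 2: ≢ 1 ✓]
6^4 ≡ 9 (mod 13)  [q = 3: ≢ 1 ✓]
None equal 1, so ord_13(6) = 12: 6 is a primitive root.

Yes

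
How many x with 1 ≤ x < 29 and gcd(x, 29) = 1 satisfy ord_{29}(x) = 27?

0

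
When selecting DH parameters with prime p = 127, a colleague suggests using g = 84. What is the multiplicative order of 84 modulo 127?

63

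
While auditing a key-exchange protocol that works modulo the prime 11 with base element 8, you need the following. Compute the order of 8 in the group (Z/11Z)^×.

The order of 8 must divide φ(11) = 11 − 1 = 10 = 2 · 5.
Divisors of 10: 1, 2, 5, 10.
Test each divisor d:
8^1 ≡ 8
8^2 ≡ 9
8^5 ≡ 10
8^10 ≡ 1
So ord_11(8) = 10.

10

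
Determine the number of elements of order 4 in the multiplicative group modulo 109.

φ(109) = 109 − 1 = 108 = 2^2 · 3^3.
In a cyclic group of order 108, there are φ(d) elements of order d for each divisor d of 108, and zero for non-divisors.
4 = 2^2 divides 108, and φ(4) = 2.

2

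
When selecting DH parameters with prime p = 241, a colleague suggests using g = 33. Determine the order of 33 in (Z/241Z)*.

80

The order of 33 must divide φ(241) = 241 − 1 = 240 = 2^4 · 3 · 5.
Divisors of 240: 1, 2, 3, 4, 5, 6, 8, 10, 12, 15, 16, 20, 24, 30, 40, 48, 60, 80, 120, 240.
Evaluate successive powers at the divisors of 240:
33^1 ≡ 33
33^2 ≡ 125
33^3 ≡ 28
33^4 ≡ 201
33^5 ≡ 126
33^6 ≡ 61
33^8 ≡ 154
33^10 ≡ 211
33^12 ≡ 106
33^15 ≡ 76
33^16 ≡ 98
33^20 ≡ 177
33^24 ≡ 150
33^30 ≡ 233
33^40 ≡ 240
33^48 ≡ 87
33^60 ≡ 64
33^80 ≡ 1
The smallest such exponent is 80, so the order of 33 is 80.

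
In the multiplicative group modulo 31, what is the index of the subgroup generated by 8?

ord(8) | φ(31) = 31 − 1 = 30 = 2 · 3 · 5.
Divisors of 30: 1, 2, 3, 5, 6, 10, 15, 30.
Evaluate successive powers at the divisors of 30:
8^1 ≡ 8 (mod 31)
8^2 ≡ 2 (mod 31)
8^3 ≡ 16 (mod 31)
8^5 ≡ 1 (mod 31) ✓
Thus |⟨8⟩| = ord(8) = 5.
[(Z/31Z)^× : ⟨8⟩] = 30/5 = 6.

6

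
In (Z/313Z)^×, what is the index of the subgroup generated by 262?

3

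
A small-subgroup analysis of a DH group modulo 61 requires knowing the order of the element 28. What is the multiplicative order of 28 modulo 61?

ord(28) | φ(61) = 61 − 1 = 60 = 2^2 · 3 · 5.
Divisors of 60: 1, 2, 3, 4, 5, 6, 10, 12, 15, 20, 30, 60.
Compute 28^d (mod 61) for the divisors d until we hit 1:
28^1 ≡ 28 (mod 61)
28^2 ≡ 52 (mod 61)
28^3 ≡ 53 (mod 61)
28^4 ≡ 20 (mod 61)
28^5 ≡ 11 (mod 61)
28^6 ≡ 3 (mod 61)
28^10 ≡ 60 (mod 61)
28^12 ≡ 9 (mod 61)
28^15 ≡ 50 (mod 61)
28^20 ≡ 1 (mod 61) ✓
The smallest such exponent is 20, so the order of 28 is 20.

20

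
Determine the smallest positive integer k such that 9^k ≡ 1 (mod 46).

11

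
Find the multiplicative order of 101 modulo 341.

10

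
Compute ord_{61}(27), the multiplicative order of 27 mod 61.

10

The order of 27 must divide φ(61) = 61 − 1 = 60 = 2^2 · 3 · 5.
Divisors of 60: 1, 2, 3, 4, 5, 6, 10, 12, 15, 20, 30, 60.
Evaluate successive powers at the divisors of 60:
27^1 ≡ 27 (mod 61)
27^2 ≡ 58 (mod 61)
27^3 ≡ 41 (mod 61)
27^4 ≡ 9 (mod 61)
27^5 ≡ 60 (mod 61)
27^6 ≡ 34 (mod 61)
27^10 ≡ 1 (mod 61) ✓
Therefore the multiplicative order of 27 modulo 61 is 10.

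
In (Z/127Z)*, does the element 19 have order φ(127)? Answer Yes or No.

φ(127) = 127 − 1 = 126 = 2 · 3^2 · 7.
An element g generates (Z/127Z)^× iff g^(126/q) ≢ 1 (mod 127) for each prime q ∈ {2, 3, 7}.
19^63 ≡ 1 (mod 127)  [q = 2: ≡ 1 ✗]
19^42 ≡ 1 (mod 127)  [q = 3: ≡ 1 ✗]
19^18 ≡ 1 (mod 127)  [q = 7: ≡ 1 ✗]
19^63 ≡ 1 shows ord(19) | 63, strictly less than φ(127); not a primitive root.

No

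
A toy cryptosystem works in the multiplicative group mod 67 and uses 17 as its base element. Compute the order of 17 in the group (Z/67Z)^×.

33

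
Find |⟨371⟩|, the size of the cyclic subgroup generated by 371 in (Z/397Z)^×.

198

By Lagrange's theorem, ord_397(371) divides φ(397) = 397 − 1 = 396 = 2^2 · 3^2 · 11.
Divisors of 396: 1, 2, 3, 4, 6, 9, 11, 12, 18, 22, 33, 36, 44, 66, 99, 132, 198, 396.
Check 371^d mod 397 for each divisor in increasing order:
371^1 ≡ 371 (mod 397)
371^2 ≡ 279 (mod 397)
371^3 ≡ 289 (mod 397)
371^4 ≡ 29 (mod 397)
371^6 ≡ 151 (mod 397)
371^9 ≡ 366 (mod 397)
371^11 ≡ 85 (mod 397)
371^12 ≡ 172 (mod 397)
371^18 ≡ 167 (mod 397)
371^22 ≡ 79 (mod 397)
371^33 ≡ 363 (mod 397)
371^36 ≡ 99 (mod 397)
371^44 ≡ 286 (mod 397)
371^66 ≡ 362 (mod 397)
371^99 ≡ 396 (mod 397)
371^132 ≡ 34 (mod 397)
371^198 ≡ 1 (mod 397) ✓
The smallest such exponent is 198, so the order of 371 is 198.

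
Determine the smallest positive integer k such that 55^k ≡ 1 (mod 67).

The order of 55 must divide φ(67) = 67 − 1 = 66 = 2 · 3 · 11.
Divisors of 66: 1, 2, 3, 6, 11, 22, 33, 66.
Test each divisor d:
55^1 ≡ 55 (mod 67)
55^2 ≡ 10 (mod 67)
55^3 ≡ 14 (mod 67)
55^6 ≡ 62 (mod 67)
55^11 ≡ 37 (mod 67)
55^22 ≡ 29 (mod 67)
55^33 ≡ 1 (mod 67) ✓
Therefore the multiplicative order of 55 modulo 67 is 33.

33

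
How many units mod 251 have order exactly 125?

φ(251) = 251 − 1 = 250 = 2 · 5^3.
(Z/251Z)^× is cyclic (|G| = 250); a cyclic group of order m has exactly φ(d) elements of each order d | m, and none otherwise.
125 = 5^3 divides 250, and φ(125) = 100.

100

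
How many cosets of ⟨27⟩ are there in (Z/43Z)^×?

3

By Lagrange's theorem, ord_43(27) divides φ(43) = 43 − 1 = 42 = 2 · 3 · 7.
Divisors of 42: 1, 2, 3, 6, 7, 14, 21, 42.
Compute 27^d (mod 43) for the divisors d until we hit 1:
27^1 ≡ 27 (mod 43)
27^2 ≡ 41 (mod 43)
27^3 ≡ 32 (mod 43)
27^6 ≡ 35 (mod 43)
27^7 ≡ 42 (mod 43)
27^14 ≡ 1 (mod 43) ✓
The order of 27 is 14, so the subgroup it generates has 14 elements.
Index = |(Z/43Z)^×| / |⟨27⟩| = 42 / 14 = 3.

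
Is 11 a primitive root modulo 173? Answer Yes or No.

Yes

φ(173) = 173 − 1 = 172 = 2^2 · 43.
11 is a primitive root mod 173 iff 11^(φ(173)/q) ≢ 1 for every prime q | φ(173), i.e. q ∈ {2, 43}.
11^86 ≡ 172 (mod 173)  [q = 2: ≢ 1 ✓]
11^4 ≡ 109 (mod 173)  [q = 43: ≢ 1 ✓]
All checks pass, so 11 has order 172 and is a primitive root modulo 173.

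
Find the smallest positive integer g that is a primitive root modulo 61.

2

φ(61) = 61 − 1 = 60 = 2^2 · 3 · 5.
g is a primitive root iff g^(60/q) ≢ 1 (mod 61) for each prime q ∈ {2, 3, 5}.
g = 2: 2^30 ≡ 60; 2^20 ≡ 47; 2^12 ≡ 9 — none is 1, so 2 is a primitive root.
So 2 is the smallest generator of (Z/61Z)^×.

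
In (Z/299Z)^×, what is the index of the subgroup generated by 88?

The order of 88 must divide φ(299) = φ(13·23) = (13−1)·(23−1) = 12·22 = 264 = 2^3 · 3 · 11.
Divisors of 264: 1, 2, 3, 4, 6, 8, 11, 12, 22, 24, 33, 44, 66, 88, 132, 264.
Evaluate successive powers at the divisors of 264:
88^1 ≡ 88 (mod 299)
88^2 ≡ 269 (mod 299)
88^3 ≡ 51 (mod 299)
88^4 ≡ 3 (mod 299)
88^6 ≡ 209 (mod 299)
88^8 ≡ 9 (mod 299)
88^11 ≡ 160 (mod 299)
88^12 ≡ 27 (mod 299)
88^22 ≡ 185 (mod 299)
88^24 ≡ 131 (mod 299)
88^33 ≡ 298 (mod 299)
88^44 ≡ 139 (mod 299)
88^66 ≡ 1 (mod 299) ✓
So ord_299(88) = 66, hence |⟨88⟩| = 66.
The index is φ(299) / ord(88) = 264 / 66 = 4.

4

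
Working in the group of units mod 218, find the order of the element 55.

By Lagrange's theorem, ord_218(55) divides φ(218) = φ(2)·φ(109) = 1·108 = 108 = 2^2 · 3^3.
Divisors of 108: 1, 2, 3, 4, 6, 9, 12, 18, 27, 36, 54, 108.
Compute 55^d (mod 218) for the divisors d until we hit 1:
55^1 ≡ 55 (mod 218)
55^2 ≡ 191 (mod 218)
55^3 ≡ 41 (mod 218)
55^4 ≡ 75 (mod 218)
55^6 ≡ 155 (mod 218)
55^9 ≡ 33 (mod 218)
55^12 ≡ 45 (mod 218)
55^18 ≡ 217 (mod 218)
55^27 ≡ 185 (mod 218)
55^36 ≡ 1 (mod 218) ✓
Hence ord(55) = 36.

36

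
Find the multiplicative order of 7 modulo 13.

12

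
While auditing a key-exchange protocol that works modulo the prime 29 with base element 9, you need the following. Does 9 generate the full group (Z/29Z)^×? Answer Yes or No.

No

φ(29) = 29 − 1 = 28 = 2^2 · 7.
9 is a primitive root mod 29 iff 9^(φ(29)/q) ≢ 1 for every prime q | φ(29), i.e. q ∈ {2, 7}.
9^14 ≡ 1 (mod 29)  [q = 2: ≡ 1 ✗]
9^4 ≡ 7 (mod 29)  [q = 7: ≢ 1 ✓]
9^14 ≡ 1 shows ord(9) | 14, strictly less than φ(29); not a primitive root.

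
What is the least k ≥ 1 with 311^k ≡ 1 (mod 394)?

Since 311 ∈ (Z/394Z)^×, its order divides φ(394) = φ(2)·φ(197) = 1·196 = 196 = 2^2 · 7^2.
Divisors of 196: 1, 2, 4, 7, 14, 28, 49, 98, 196.
Evaluate successive powers at the divisors of 196:
311^1 ≡ 311
311^2 ≡ 191
311^4 ≡ 233
311^7 ≡ 1
Hence ord(311) = 7.

7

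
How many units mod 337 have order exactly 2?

1

φ(337) = 337 − 1 = 336 = 2^4 · 3 · 7.
Since (Z/337Z)^× is cyclic of order 336, the number of elements of order d is φ(d) when d | 336 and 0 otherwise.
2 | 336, and φ(2) = 2 − 1 = 1.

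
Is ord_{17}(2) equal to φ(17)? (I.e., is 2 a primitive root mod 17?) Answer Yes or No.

No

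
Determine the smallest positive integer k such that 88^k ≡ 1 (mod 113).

56

The order of 88 must divide φ(113) = 113 − 1 = 112 = 2^4 · 7.
Divisors of 112: 1, 2, 4, 7, 8, 14, 16, 28, 56, 112.
Evaluate successive powers at the divisors of 112:
88^1 ≡ 88
88^2 ≡ 60
88^4 ≡ 97
88^7 ≡ 44
88^8 ≡ 30
88^14 ≡ 15
88^16 ≡ 109
88^28 ≡ 112
88^56 ≡ 1
Therefore the multiplicative order of 88 modulo 113 is 56.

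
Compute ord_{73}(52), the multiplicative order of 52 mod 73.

24

Since 52 ∈ (Z/73Z)^×, its order divides φ(73) = 73 − 1 = 72 = 2^3 · 3^2.
Divisors of 72: 1, 2, 3, 4, 6, 8, 9, 12, 18, 24, 36, 72.
Check 52^d mod 73 for each divisor in increasing order:
52^1 ≡ 52 (mod 73)
52^2 ≡ 3 (mod 73)
52^3 ≡ 10 (mod 73)
52^4 ≡ 9 (mod 73)
52^6 ≡ 27 (mod 73)
52^8 ≡ 8 (mod 73)
52^9 ≡ 51 (mod 73)
52^12 ≡ 72 (mod 73)
52^18 ≡ 46 (mod 73)
52^24 ≡ 1 (mod 73) ✓
Hence ord(52) = 24.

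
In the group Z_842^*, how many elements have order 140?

φ(842) = φ(2)·φ(421) = 1·420 = 420 = 2^2 · 3 · 5 · 7.
In a cyclic group of order 420, there are φ(d) elements of order d for each divisor d of 420, and zero for non-divisors.
140 = 2^2 · 5 · 7 divides 420, and φ(140) = 48.

48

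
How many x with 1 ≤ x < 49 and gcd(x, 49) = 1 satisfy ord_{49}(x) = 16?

φ(49) = φ(7^2) = 7·(7−1) = 42 = 2 · 3 · 7.
In a cyclic group of order 42, there are φ(d) elements of order d for each divisor d of 42, and zero for non-divisors.
16 does not divide 42, so no element of (Z/49Z)^× has order 16.

0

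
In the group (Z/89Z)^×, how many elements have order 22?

10

φ(89) = 89 − 1 = 88 = 2^3 · 11.
(Z/89Z)^× is cyclic (|G| = 88); a cyclic group of order m has exactly φ(d) elements of each order d | m, and none otherwise.
22 = 2 · 11 divides 88, and φ(22) = 10.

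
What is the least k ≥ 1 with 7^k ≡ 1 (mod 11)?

ord(7) | φ(11) = 11 − 1 = 10 = 2 · 5.
Divisors of 10: 1, 2, 5, 10.
Evaluate successive powers at the divisors of 10:
7^1 ≡ 7
7^2 ≡ 5
7^5 ≡ 10
7^10 ≡ 1
Therefore the multiplicative order of 7 modulo 11 is 10.

10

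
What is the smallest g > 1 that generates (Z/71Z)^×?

7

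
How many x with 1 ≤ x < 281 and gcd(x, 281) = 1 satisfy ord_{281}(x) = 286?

0

φ(281) = 281 − 1 = 280 = 2^3 · 5 · 7.
Since (Z/281Z)^× is cyclic of order 280, the number of elements of order d is φ(d) when d | 280 and 0 otherwise.
Here 280 is not a multiple of 286, so there are no elements of order 286.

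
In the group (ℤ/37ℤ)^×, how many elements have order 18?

6

φ(37) = 37 − 1 = 36 = 2^2 · 3^2.
In a cyclic group of order 36, there are φ(d) elements of order d for each divisor d of 36, and zero for non-divisors.
18 = 2 · 3^2 divides 36, and φ(18) = 6.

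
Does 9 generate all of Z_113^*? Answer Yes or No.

No

φ(113) = 113 − 1 = 112 = 2^4 · 7.
Test 9^(112/q) mod 113 for each prime factor q of 112:
9^56 ≡ 1 (mod 113)  [q = 2: ≡ 1 ✗]
9^16 ≡ 28 (mod 113)  [q = 7: ≢ 1 ✓]
Since 9^56 ≡ 1, the order of 9 divides 56 < 112, so 9 is not a primitive root.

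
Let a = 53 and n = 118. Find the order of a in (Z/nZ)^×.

Since 53 ∈ (Z/118Z)^×, its order divides φ(118) = φ(2)·φ(59) = 1·58 = 58 = 2 · 29.
Divisors of 58: 1, 2, 29, 58.
Compute 53^d (mod 118) for the divisors d until we hit 1:
53^1 ≡ 53 (mod 118)
53^2 ≡ 95 (mod 118)
53^29 ≡ 1 (mod 118) ✓
So ord_118(53) = 29.

29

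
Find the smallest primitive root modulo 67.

2

φ(67) = 67 − 1 = 66 = 2 · 3 · 11.
g is a primitive root iff g^(66/q) ≢ 1 (mod 67) for each prime q ∈ {2, 3, 11}.
g = 2: 2^33 ≡ 66; 2^22 ≡ 37; 2^6 ≡ 64 — none is 1, so 2 is a primitive root.
The smallest primitive root modulo 67 is 2.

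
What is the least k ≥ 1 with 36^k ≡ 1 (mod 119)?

8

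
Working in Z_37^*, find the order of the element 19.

36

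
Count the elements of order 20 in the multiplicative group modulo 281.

8

φ(281) = 281 − 1 = 280 = 2^3 · 5 · 7.
In a cyclic group of order 280, there are φ(d) elements of order d for each divisor d of 280, and zero for non-divisors.
20 = 2^2 · 5 divides 280, and φ(20) = 8.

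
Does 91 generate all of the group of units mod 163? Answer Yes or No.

No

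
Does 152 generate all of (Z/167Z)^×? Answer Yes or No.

No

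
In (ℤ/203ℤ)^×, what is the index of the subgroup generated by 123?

The order of 123 must divide φ(203) = φ(7·29) = (7−1)·(29−1) = 6·28 = 168 = 2^3 · 3 · 7.
Divisors of 168: 1, 2, 3, 4, 6, 7, 8, 12, 14, 21, 24, 28, 42, 56, 84, 168.
Evaluate successive powers at the divisors of 168:
123^1 ≡ 123
123^2 ≡ 107
123^3 ≡ 169
123^4 ≡ 81
123^6 ≡ 141
123^7 ≡ 88
123^8 ≡ 65
123^12 ≡ 190
123^14 ≡ 30
123^21 ≡ 1
So ord_203(123) = 21, hence |⟨123⟩| = 21.
The index is φ(203) / ord(123) = 168 / 21 = 8.

8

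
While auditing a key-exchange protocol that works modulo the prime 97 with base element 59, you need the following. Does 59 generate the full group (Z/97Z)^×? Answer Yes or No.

Yes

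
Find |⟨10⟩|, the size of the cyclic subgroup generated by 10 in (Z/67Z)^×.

33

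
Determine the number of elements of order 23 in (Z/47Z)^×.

22

φ(47) = 47 − 1 = 46 = 2 · 23.
In a cyclic group of order 46, there are φ(d) elements of order d for each divisor d of 46, and zero for non-divisors.
23 | 46, and φ(23) = 23 − 1 = 22.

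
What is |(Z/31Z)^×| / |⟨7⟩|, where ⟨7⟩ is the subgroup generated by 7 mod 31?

2

Since 7 ∈ (Z/31Z)^×, its order divides φ(31) = 31 − 1 = 30 = 2 · 3 · 5.
Divisors of 30: 1, 2, 3, 5, 6, 10, 15, 30.
Evaluate successive powers at the divisors of 30:
7^1 ≡ 7 (mod 31)
7^2 ≡ 18 (mod 31)
7^3 ≡ 2 (mod 31)
7^5 ≡ 5 (mod 31)
7^6 ≡ 4 (mod 31)
7^10 ≡ 25 (mod 31)
7^15 ≡ 1 (mod 31) ✓
So ord_31(7) = 15, hence |⟨7⟩| = 15.
[(Z/31Z)^× : ⟨7⟩] = 30/15 = 2.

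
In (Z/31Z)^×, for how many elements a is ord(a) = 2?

1

φ(31) = 31 − 1 = 30 = 2 · 3 · 5.
(Z/31Z)^× is cyclic (|G| = 30); a cyclic group of order m has exactly φ(d) elements of each order d | m, and none otherwise.
2 | 30, and φ(2) = 2 − 1 = 1.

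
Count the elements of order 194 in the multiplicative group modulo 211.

φ(211) = 211 − 1 = 210 = 2 · 3 · 5 · 7.
Since (Z/211Z)^× is cyclic of order 210, the number of elements of order d is φ(d) when d | 210 and 0 otherwise.
Here 210 is not a multiple of 194, so there are no elements of order 194.

0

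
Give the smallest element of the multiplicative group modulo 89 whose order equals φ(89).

3

φ(89) = 89 − 1 = 88 = 2^3 · 11.
Test candidates g = 2, 3, … against the prime factors q ∈ {2, 11} of φ(89): g is a generator iff g^(88/q) ≢ 1 for every such q.
g = 2: 2^44 ≡ 1 — hits 1, so not a primitive root.
g = 3: 3^44 ≡ 88; 3^8 ≡ 64 — none is 1, so 3 is a primitive root.
The smallest primitive root modulo 89 is 3.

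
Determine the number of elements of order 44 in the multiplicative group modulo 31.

0

φ(31) = 31 − 1 = 30 = 2 · 3 · 5.
In a cyclic group of order 30, there are φ(d) elements of order d for each divisor d of 30, and zero for non-divisors.
44 does not divide 30, so no element of (Z/31Z)^× has order 44.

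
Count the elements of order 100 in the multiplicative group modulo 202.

φ(202) = φ(2)·φ(101) = 1·100 = 100 = 2^2 · 5^2.
Since (Z/202Z)^× is cyclic of order 100, the number of elements of order d is φ(d) when d | 100 and 0 otherwise.
100 = 2^2 · 5^2 divides 100, and φ(100) = 40.

40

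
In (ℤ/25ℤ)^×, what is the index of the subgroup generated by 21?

4

By Lagrange's theorem, ord_25(21) divides φ(25) = φ(5^2) = 5·(5−1) = 20 = 2^2 · 5.
Divisors of 20: 1, 2, 4, 5, 10, 20.
Test each divisor d:
21^1 ≡ 21 (mod 25)
21^2 ≡ 16 (mod 25)
21^4 ≡ 6 (mod 25)
21^5 ≡ 1 (mod 25) ✓
Thus |⟨21⟩| = ord(21) = 5.
[(Z/25Z)^× : ⟨21⟩] = 20/5 = 4.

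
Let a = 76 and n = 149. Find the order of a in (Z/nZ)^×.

By Lagrange's theorem, ord_149(76) divides φ(149) = 149 − 1 = 148 = 2^2 · 37.
Divisors of 148: 1, 2, 4, 37, 74, 148.
Check 76^d mod 149 for each divisor in increasing order:
76^1 ≡ 76
76^2 ≡ 114
76^4 ≡ 33
76^37 ≡ 148
76^74 ≡ 1
The smallest such exponent is 74, so the order of 76 is 74.

74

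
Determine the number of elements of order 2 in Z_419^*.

φ(419) = 419 − 1 = 418 = 2 · 11 · 19.
(Z/419Z)^× is cyclic (|G| = 418); a cyclic group of order m has exactly φ(d) elements of each order d | m, and none otherwise.
2 | 418, and φ(2) = 2 − 1 = 1.

1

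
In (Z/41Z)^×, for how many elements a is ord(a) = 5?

4

φ(41) = 41 − 1 = 40 = 2^3 · 5.
(Z/41Z)^× is cyclic (|G| = 40); a cyclic group of order m has exactly φ(d) elements of each order d | m, and none otherwise.
5 | 40, and φ(5) = 5 − 1 = 4.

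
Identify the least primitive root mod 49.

3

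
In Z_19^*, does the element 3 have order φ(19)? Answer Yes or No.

Yes

φ(19) = 19 − 1 = 18 = 2 · 3^2.
An element g generates (Z/19Z)^× iff g^(18/q) ≢ 1 (mod 19) for each prime q ∈ {2, 3}.
3^9 ≡ 18 (mod 19)  [q = 2: ≢ 1 ✓]
3^6 ≡ 7 (mod 19)  [q = 3: ≢ 1 ✓]
All checks pass, so 3 has order 18 and is a primitive root modulo 19.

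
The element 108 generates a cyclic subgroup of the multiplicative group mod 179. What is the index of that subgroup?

ord(108) | φ(179) = 179 − 1 = 178 = 2 · 89.
Divisors of 178: 1, 2, 89, 178.
Evaluate successive powers at the divisors of 178:
108^1 ≡ 108
108^2 ≡ 29
108^89 ≡ 1
The order of 108 is 89, so the subgroup it generates has 89 elements.
[(Z/179Z)^× : ⟨108⟩] = 178/89 = 2.

2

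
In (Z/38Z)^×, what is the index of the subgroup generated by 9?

2

The order of 9 must divide φ(38) = φ(2)·φ(19) = 1·18 = 18 = 2 · 3^2.
Divisors of 18: 1, 2, 3, 6, 9, 18.
Compute 9^d (mod 38) for the divisors d until we hit 1:
9^1 ≡ 9 (mod 38)
9^2 ≡ 5 (mod 38)
9^3 ≡ 7 (mod 38)
9^6 ≡ 11 (mod 38)
9^9 ≡ 1 (mod 38) ✓
Thus |⟨9⟩| = ord(9) = 9.
Index = |(Z/38Z)^×| / |⟨9⟩| = 18 / 9 = 2.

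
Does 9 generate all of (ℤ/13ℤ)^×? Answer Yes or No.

No

φ(13) = 13 − 1 = 12 = 2^2 · 3.
Test 9^(12/q) mod 13 for each prime factor q of 12:
9^6 ≡ 1 (mod 13)  [q = 2: ≡ 1 ✗]
9^4 ≡ 9 (mod 13)  [q = 3: ≢ 1 ✓]
The check at q = 2 fails, so 9 generates a proper subgroup.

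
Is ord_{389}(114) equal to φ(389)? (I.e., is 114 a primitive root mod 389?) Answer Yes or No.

φ(389) = 389 − 1 = 388 = 2^2 · 97.
It suffices to check that the order of 114 is not a proper divisor of 388: compute 114^(388/q) for q ∈ {2, 97}.
114^194 ≡ 1 (mod 389)  [q = 2: ≡ 1 ✗]
114^4 ≡ 385 (mod 389)  [q = 97: ≢ 1 ✓]
114^194 ≡ 1 shows ord(114) | 194, strictly less than φ(389); not a primitive root.

No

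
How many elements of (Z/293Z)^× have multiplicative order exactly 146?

φ(293) = 293 − 1 = 292 = 2^2 · 73.
(Z/293Z)^× is cyclic (|G| = 292); a cyclic group of order m has exactly φ(d) elements of each order d | m, and none otherwise.
146 = 2 · 73 divides 292, and φ(146) = 72.

72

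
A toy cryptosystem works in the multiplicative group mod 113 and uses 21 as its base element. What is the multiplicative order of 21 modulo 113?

112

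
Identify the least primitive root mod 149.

2

φ(149) = 149 − 1 = 148 = 2^2 · 37.
g is a primitive root iff g^(148/q) ≢ 1 (mod 149) for each prime q ∈ {2, 37}.
g = 2: 2^74 ≡ 148; 2^4 ≡ 16 — none is 1, so 2 is a primitive root.
So 2 is the smallest generator of (Z/149Z)^×.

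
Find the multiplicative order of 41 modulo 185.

18

Since 41 ∈ (Z/185Z)^×, its order divides φ(185) = φ(5·37) = (5−1)·(37−1) = 4·36 = 144 = 2^4 · 3^2.
Divisors of 144: 1, 2, 3, 4, 6, 8, 9, 12, 16, 18, 24, 36, 48, 72, 144.
Test each divisor d:
41^1 ≡ 41
41^2 ≡ 16
41^3 ≡ 101
41^4 ≡ 71
41^6 ≡ 26
41^8 ≡ 46
41^9 ≡ 36
41^12 ≡ 121
41^16 ≡ 81
41^18 ≡ 1
The smallest such exponent is 18, so the order of 41 is 18.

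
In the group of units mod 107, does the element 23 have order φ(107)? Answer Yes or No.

φ(107) = 107 − 1 = 106 = 2 · 53.
Test 23^(106/q) mod 107 for each prime factor q of 106:
23^53 ≡ 1 (mod 107)  [q = 2: ≡ 1 ✗]
23^2 ≡ 101 (mod 107)  [q = 53: ≢ 1 ✓]
The check at q = 2 fails, so 23 generates a proper subgroup.

No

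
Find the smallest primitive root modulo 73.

φ(73) = 73 − 1 = 72 = 2^3 · 3^2.
Test candidates g = 2, 3, … against the prime factors q ∈ {2, 3} of φ(73): g is a generator iff g^(72/q) ≢ 1 for every such q.
g = 2: 2^36 ≡ 1 — hits 1, so not a primitive root.
g = 3: 3^36 ≡ 1 — hits 1, so not a primitive root.
g = 4: 4^36 ≡ 1 — hits 1, so not a primitive root.
g = 5: 5^36 ≡ 72; 5^24 ≡ 8 — none is 1, so 5 is a primitive root.
The smallest primitive root modulo 73 is 5.

5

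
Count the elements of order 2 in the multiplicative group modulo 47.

φ(47) = 47 − 1 = 46 = 2 · 23.
Since (Z/47Z)^× is cyclic of order 46, the number of elements of order d is φ(d) when d | 46 and 0 otherwise.
2 | 46, and φ(2) = 2 − 1 = 1.

1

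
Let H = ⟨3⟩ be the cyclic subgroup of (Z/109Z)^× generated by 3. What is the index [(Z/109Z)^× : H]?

4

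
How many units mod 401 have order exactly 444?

φ(401) = 401 − 1 = 400 = 2^4 · 5^2.
(Z/401Z)^× is cyclic (|G| = 400); a cyclic group of order m has exactly φ(d) elements of each order d | m, and none otherwise.
Here 400 is not a multiple of 444, so there are no elements of order 444.

0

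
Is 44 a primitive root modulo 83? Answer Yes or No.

No

φ(83) = 83 − 1 = 82 = 2 · 41.
An element g generates (Z/83Z)^× iff g^(82/q) ≢ 1 (mod 83) for each prime q ∈ {2, 41}.
44^41 ≡ 1 (mod 83)  [q = 2: ≡ 1 ✗]
44^2 ≡ 27 (mod 83)  [q = 41: ≢ 1 ✓]
The check at q = 2 fails, so 44 generates a proper subgroup.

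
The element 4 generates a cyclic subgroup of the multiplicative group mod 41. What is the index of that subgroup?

By Lagrange's theorem, ord_41(4) divides φ(41) = 41 − 1 = 40 = 2^3 · 5.
Divisors of 40: 1, 2, 4, 5, 8, 10, 20, 40.
Compute 4^d (mod 41) for the divisors d until we hit 1:
4^1 ≡ 4 (mod 41)
4^2 ≡ 16 (mod 41)
4^4 ≡ 10 (mod 41)
4^5 ≡ 40 (mod 41)
4^8 ≡ 18 (mod 41)
4^10 ≡ 1 (mod 41) ✓
So ord_41(4) = 10, hence |⟨4⟩| = 10.
The index is φ(41) / ord(4) = 40 / 10 = 4.

4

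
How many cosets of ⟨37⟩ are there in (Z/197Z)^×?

4

ord(37) | φ(197) = 197 − 1 = 196 = 2^2 · 7^2.
Divisors of 196: 1, 2, 4, 7, 14, 28, 49, 98, 196.
Evaluate successive powers at the divisors of 196:
37^1 ≡ 37 (mod 197)
37^2 ≡ 187 (mod 197)
37^4 ≡ 100 (mod 197)
37^7 ≡ 36 (mod 197)
37^14 ≡ 114 (mod 197)
37^28 ≡ 191 (mod 197)
37^49 ≡ 1 (mod 197) ✓
So ord_197(37) = 49, hence |⟨37⟩| = 49.
Index = |(Z/197Z)^×| / |⟨37⟩| = 196 / 49 = 4.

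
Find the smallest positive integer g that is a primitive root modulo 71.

7

φ(71) = 71 − 1 = 70 = 2 · 5 · 7.
Test candidates g = 2, 3, … against the prime factors q ∈ {2, 5, 7} of φ(71): g is a generator iff g^(70/q) ≢ 1 for every such q.
g = 2: 2^35 ≡ 1 — hits 1, so not a primitive root.
g = 3: 3^35 ≡ 1 — hits 1, so not a primitive root.
g = 4: 4^35 ≡ 1 — hits 1, so not a primitive root.
g = 5: 5^35 ≡ 1 — hits 1, so not a primitive root.
g = 6: 6^35 ≡ 1 — hits 1, so not a primitive root.
g = 7: 7^35 ≡ 70; 7^14 ≡ 54; 7^10 ≡ 45 — none is 1, so 7 is a primitive root.
Hence the least primitive root of 71 is 7.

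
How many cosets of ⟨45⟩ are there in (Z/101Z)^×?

Since 45 ∈ (Z/101Z)^×, its order divides φ(101) = 101 − 1 = 100 = 2^2 · 5^2.
Divisors of 100: 1, 2, 4, 5, 10, 20, 25, 50, 100.
Evaluate successive powers at the divisors of 100:
45^1 ≡ 45 (mod 101)
45^2 ≡ 5 (mod 101)
45^4 ≡ 25 (mod 101)
45^5 ≡ 14 (mod 101)
45^10 ≡ 95 (mod 101)
45^20 ≡ 36 (mod 101)
45^25 ≡ 100 (mod 101)
45^50 ≡ 1 (mod 101) ✓
Thus |⟨45⟩| = ord(45) = 50.
Index = |(Z/101Z)^×| / |⟨45⟩| = 100 / 50 = 2.

2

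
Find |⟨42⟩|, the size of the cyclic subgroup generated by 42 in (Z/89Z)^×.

Since 42 ∈ (Z/89Z)^×, its order divides φ(89) = 89 − 1 = 88 = 2^3 · 11.
Divisors of 88: 1, 2, 4, 8, 11, 22, 44, 88.
Compute 42^d (mod 89) for the divisors d until we hit 1:
42^1 ≡ 42 (mod 89)
42^2 ≡ 73 (mod 89)
42^4 ≡ 78 (mod 89)
42^8 ≡ 32 (mod 89)
42^11 ≡ 34 (mod 89)
42^22 ≡ 88 (mod 89)
42^44 ≡ 1 (mod 89) ✓
The smallest such exponent is 44, so the order of 42 is 44.

44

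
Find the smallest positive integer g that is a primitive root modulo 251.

6

φ(251) = 251 − 1 = 250 = 2 · 5^3.
g is a primitive root iff g^(250/q) ≢ 1 (mod 251) for each prime q ∈ {2, 5}.
g = 2: 2^125 ≡ 250; 2^50 ≡ 1 — hits 1, so not a primitive root.
g = 3: 3^125 ≡ 1 — hits 1, so not a primitive root.
g = 4: 4^125 ≡ 1 — hits 1, so not a primitive root.
g = 5: 5^125 ≡ 1 — hits 1, so not a primitive root.
g = 6: 6^125 ≡ 250; 6^50 ≡ 219 — none is 1, so 6 is a primitive root.
Hence the least primitive root of 251 is 6.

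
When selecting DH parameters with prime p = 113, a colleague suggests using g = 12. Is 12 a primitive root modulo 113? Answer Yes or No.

Yes

φ(113) = 113 − 1 = 112 = 2^4 · 7.
Test 12^(112/q) mod 113 for each prime factor q of 112:
12^56 ≡ 112 (mod 113)  [q = 2: ≢ 1 ✓]
12^16 ≡ 106 (mod 113)  [q = 7: ≢ 1 ✓]
Every test exponent gives a nontrivial residue, hence 12 generates the full group.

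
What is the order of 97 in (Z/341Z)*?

By Lagrange's theorem, ord_341(97) divides φ(341) = φ(11·31) = (11−1)·(31−1) = 10·30 = 300 = 2^2 · 3 · 5^2.
Divisors of 300: 1, 2, 3, 4, 5, 6, 10, 12, 15, 20, 25, 30, 50, 60, 75, 100, 150, 300.
Compute 97^d (mod 341) for the divisors d until we hit 1:
97^1 ≡ 97 (mod 341)
97^2 ≡ 202 (mod 341)
97^3 ≡ 157 (mod 341)
97^4 ≡ 225 (mod 341)
97^5 ≡ 1 (mod 341) ✓
Therefore the multiplicative order of 97 modulo 341 is 5.

5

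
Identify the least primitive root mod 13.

2

φ(13) = 13 − 1 = 12 = 2^2 · 3.
Test candidates g = 2, 3, … against the prime factors q ∈ {2, 3} of φ(13): g is a generator iff g^(12/q) ≢ 1 for every such q.
g = 2: 2^6 ≡ 12; 2^4 ≡ 3 — none is 1, so 2 is a primitive root.
The smallest primitive root modulo 13 is 2.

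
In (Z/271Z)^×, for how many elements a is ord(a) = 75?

φ(271) = 271 − 1 = 270 = 2 · 3^3 · 5.
Since (Z/271Z)^× is cyclic of order 270, the number of elements of order d is φ(d) when d | 270 and 0 otherwise.
Here 270 is not a multiple of 75, so there are no elements of order 75.

0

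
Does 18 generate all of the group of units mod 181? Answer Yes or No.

Yes

φ(181) = 181 − 1 = 180 = 2^2 · 3^2 · 5.
18 is a primitive root mod 181 iff 18^(φ(181)/q) ≢ 1 for every prime q | φ(181), i.e. q ∈ {2, 3, 5}.
18^90 ≡ 180 (mod 181)  [q = 2: ≢ 1 ✓]
18^60 ≡ 132 (mod 181)  [q = 3: ≢ 1 ✓]
18^36 ≡ 125 (mod 181)  [q = 5: ≢ 1 ✓]
All checks pass, so 18 has order 180 and is a primitive root modulo 181.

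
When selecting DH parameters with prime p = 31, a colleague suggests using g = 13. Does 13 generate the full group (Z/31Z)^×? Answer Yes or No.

Yes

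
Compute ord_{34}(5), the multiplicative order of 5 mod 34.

16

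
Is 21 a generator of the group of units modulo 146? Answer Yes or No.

φ(146) = φ(2)·φ(73) = 1·72 = 72 = 2^3 · 3^2.
It suffices to check that the order of 21 is not a proper divisor of 72: compute 21^(72/q) for q ∈ {2, 3}.
21^36 ≡ 145 (mod 146)  [q = 2: ≢ 1 ✓]
21^24 ≡ 1 (mod 146)  [q = 3: ≡ 1 ✗]
Since 21^24 ≡ 1, the order of 21 divides 24 < 72, so 21 is not a primitive root.

No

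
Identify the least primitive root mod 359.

7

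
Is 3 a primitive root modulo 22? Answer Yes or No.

No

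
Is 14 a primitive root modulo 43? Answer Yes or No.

No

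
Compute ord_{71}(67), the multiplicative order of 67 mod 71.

70

Since 67 ∈ (Z/71Z)^×, its order divides φ(71) = 71 − 1 = 70 = 2 · 5 · 7.
Divisors of 70: 1, 2, 5, 7, 10, 14, 35, 70.
Evaluate successive powers at the divisors of 70:
67^1 ≡ 67 (mod 71)
67^2 ≡ 16 (mod 71)
67^5 ≡ 41 (mod 71)
67^7 ≡ 17 (mod 71)
67^10 ≡ 48 (mod 71)
67^14 ≡ 5 (mod 71)
67^35 ≡ 70 (mod 71)
67^70 ≡ 1 (mod 71) ✓
Hence ord(67) = 70.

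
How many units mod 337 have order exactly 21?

12

φ(337) = 337 − 1 = 336 = 2^4 · 3 · 7.
In a cyclic group of order 336, there are φ(d) elements of order d for each divisor d of 336, and zero for non-divisors.
21 = 3 · 7 divides 336, and φ(21) = 12.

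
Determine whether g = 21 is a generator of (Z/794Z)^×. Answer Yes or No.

Yes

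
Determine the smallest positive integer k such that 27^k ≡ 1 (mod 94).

By Lagrange's theorem, ord_94(27) divides φ(94) = φ(2)·φ(47) = 1·46 = 46 = 2 · 23.
Divisors of 46: 1, 2, 23, 46.
Check 27^d mod 94 for each divisor in increasing order:
27^1 ≡ 27 (mod 94)
27^2 ≡ 71 (mod 94)
27^23 ≡ 1 (mod 94) ✓
Hence ord(27) = 23.

23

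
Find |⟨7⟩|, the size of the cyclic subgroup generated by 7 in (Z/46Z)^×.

By Lagrange's theorem, ord_46(7) divides φ(46) = φ(2)·φ(23) = 1·22 = 22 = 2 · 11.
Divisors of 22: 1, 2, 11, 22.
Compute 7^d (mod 46) for the divisors d until we hit 1:
7^1 ≡ 7 (mod 46)
7^2 ≡ 3 (mod 46)
7^11 ≡ 45 (mod 46)
7^22 ≡ 1 (mod 46) ✓
Hence ord(7) = 22.

22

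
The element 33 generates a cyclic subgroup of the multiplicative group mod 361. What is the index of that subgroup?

1

Since 33 ∈ (Z/361Z)^×, its order divides φ(361) = φ(19^2) = 19·(19−1) = 342 = 2 · 3^2 · 19.
Divisors of 342: 1, 2, 3, 6, 9, 18, 19, 38, 57, 114, 171, 342.
Evaluate successive powers at the divisors of 342:
33^1 ≡ 33 (mod 361)
33^2 ≡ 6 (mod 361)
33^3 ≡ 198 (mod 361)
33^6 ≡ 216 (mod 361)
33^9 ≡ 170 (mod 361)
33^18 ≡ 20 (mod 361)
33^19 ≡ 299 (mod 361)
33^38 ≡ 234 (mod 361)
33^57 ≡ 293 (mod 361)
33^114 ≡ 292 (mod 361)
33^171 ≡ 360 (mod 361)
33^342 ≡ 1 (mod 361) ✓
The order of 33 is 342, so the subgroup it generates has 342 elements.
Index = |(Z/361Z)^×| / |⟨33⟩| = 342 / 342 = 1.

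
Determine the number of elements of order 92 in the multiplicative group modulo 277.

44

φ(277) = 277 − 1 = 276 = 2^2 · 3 · 23.
(Z/277Z)^× is cyclic (|G| = 276); a cyclic group of order m has exactly φ(d) elements of each order d | m, and none otherwise.
92 = 2^2 · 23 divides 276, and φ(92) = 44.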